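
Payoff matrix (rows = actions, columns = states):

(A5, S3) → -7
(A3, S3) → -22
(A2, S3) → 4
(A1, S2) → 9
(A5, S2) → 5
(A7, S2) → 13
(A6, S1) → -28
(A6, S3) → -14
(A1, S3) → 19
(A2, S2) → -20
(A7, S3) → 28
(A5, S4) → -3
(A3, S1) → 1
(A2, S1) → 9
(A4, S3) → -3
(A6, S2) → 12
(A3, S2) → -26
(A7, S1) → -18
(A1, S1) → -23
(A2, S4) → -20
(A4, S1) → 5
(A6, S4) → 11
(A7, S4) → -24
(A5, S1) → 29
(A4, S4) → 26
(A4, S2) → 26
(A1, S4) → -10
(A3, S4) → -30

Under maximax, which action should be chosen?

Row maxima: A1=19, A2=9, A3=1, A4=26, A5=29, A6=12, A7=28
Best best-case = 29 → A5.

A5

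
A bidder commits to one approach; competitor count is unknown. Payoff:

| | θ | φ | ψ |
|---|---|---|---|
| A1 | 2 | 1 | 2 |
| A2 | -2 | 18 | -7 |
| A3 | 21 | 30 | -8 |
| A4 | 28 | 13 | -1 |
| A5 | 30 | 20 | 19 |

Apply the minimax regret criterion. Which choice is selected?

A5

Column bests: θ=30, φ=30, ψ=19.
A1 regrets: 28, 29, 17 → max 29
A2 regrets: 32, 12, 26 → max 32
A3 regrets: 9, 0, 27 → max 27
A4 regrets: 2, 17, 20 → max 20
A5 regrets: 0, 10, 0 → max 10
Smallest max regret = 10 → A5.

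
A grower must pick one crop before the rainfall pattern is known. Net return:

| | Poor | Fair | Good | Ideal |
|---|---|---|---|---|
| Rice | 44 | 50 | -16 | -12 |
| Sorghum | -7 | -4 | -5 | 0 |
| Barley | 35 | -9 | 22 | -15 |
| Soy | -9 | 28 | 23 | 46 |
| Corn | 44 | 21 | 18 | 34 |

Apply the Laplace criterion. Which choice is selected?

Row averages: Rice=16.5, Sorghum=-4, Barley=8.25, Soy=22, Corn=29.25
Highest average = 29.25 → Corn.

Corn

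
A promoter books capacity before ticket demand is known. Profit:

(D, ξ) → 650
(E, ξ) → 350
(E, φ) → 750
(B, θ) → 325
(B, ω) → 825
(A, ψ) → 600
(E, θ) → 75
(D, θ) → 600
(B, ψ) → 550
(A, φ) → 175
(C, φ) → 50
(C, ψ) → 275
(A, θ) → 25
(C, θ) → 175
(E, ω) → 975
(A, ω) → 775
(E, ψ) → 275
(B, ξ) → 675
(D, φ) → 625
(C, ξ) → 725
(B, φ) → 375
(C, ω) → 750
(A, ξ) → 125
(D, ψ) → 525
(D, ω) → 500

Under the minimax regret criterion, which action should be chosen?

Column bests: θ=600, φ=750, ψ=600, ω=975, ξ=725.
A regrets: 575, 575, 0, 200, 600 → max 600
B regrets: 275, 375, 50, 150, 50 → max 375
C regrets: 425, 700, 325, 225, 0 → max 700
D regrets: 0, 125, 75, 475, 75 → max 475
E regrets: 525, 0, 325, 0, 375 → max 525
Smallest max regret = 375 → B.

B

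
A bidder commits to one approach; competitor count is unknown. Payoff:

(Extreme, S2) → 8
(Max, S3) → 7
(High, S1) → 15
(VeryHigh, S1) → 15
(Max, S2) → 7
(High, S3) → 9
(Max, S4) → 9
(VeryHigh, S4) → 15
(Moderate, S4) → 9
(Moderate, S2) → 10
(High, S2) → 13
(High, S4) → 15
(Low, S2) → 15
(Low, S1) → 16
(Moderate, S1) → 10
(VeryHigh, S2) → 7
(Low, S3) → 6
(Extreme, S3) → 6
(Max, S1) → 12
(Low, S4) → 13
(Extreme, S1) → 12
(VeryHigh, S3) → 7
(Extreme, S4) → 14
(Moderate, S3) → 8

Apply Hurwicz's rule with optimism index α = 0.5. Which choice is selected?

Low: 0.5·16 + 0.5·6 = 11
Moderate: 0.5·10 + 0.5·8 = 9
High: 0.5·15 + 0.5·9 = 12
VeryHigh: 0.5·15 + 0.5·7 = 11
Extreme: 0.5·14 + 0.5·6 = 10
Max: 0.5·12 + 0.5·7 = 9.5
Highest Hurwicz score = 12 → High.

High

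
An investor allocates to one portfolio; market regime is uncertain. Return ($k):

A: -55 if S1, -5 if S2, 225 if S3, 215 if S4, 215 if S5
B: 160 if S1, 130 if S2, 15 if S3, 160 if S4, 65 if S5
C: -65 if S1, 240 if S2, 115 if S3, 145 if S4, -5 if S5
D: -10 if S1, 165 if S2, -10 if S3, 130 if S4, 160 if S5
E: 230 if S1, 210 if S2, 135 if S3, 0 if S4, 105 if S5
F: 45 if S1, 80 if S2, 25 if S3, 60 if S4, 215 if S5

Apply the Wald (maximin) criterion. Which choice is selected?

Row minima: A=-55, B=15, C=-65, D=-10, E=0, F=25
Best worst-case = 25 → F.

F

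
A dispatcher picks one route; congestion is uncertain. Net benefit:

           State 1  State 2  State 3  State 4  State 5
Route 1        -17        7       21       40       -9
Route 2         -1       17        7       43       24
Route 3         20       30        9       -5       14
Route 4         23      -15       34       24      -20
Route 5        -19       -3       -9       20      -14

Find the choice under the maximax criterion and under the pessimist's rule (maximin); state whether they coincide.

Row maxima: Route 1=40, Route 2=43, Route 3=30, Route 4=34, Route 5=20
Best best-case = 43 → Route 2.
Row minima: Route 1=-17, Route 2=-1, Route 3=-5, Route 4=-20, Route 5=-19
Best worst-case = -1 → Route 2.

maximax → Route 2; maximin → Route 2 (agree)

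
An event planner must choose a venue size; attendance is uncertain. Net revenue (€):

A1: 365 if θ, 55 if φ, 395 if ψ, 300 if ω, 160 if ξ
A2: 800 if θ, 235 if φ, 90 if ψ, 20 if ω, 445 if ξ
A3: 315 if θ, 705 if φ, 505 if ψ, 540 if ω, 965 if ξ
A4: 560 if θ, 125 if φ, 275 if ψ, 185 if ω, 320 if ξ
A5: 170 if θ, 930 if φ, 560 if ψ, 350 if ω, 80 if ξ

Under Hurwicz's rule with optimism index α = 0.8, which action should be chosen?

A1: 0.8·395 + 0.2·55 = 327
A2: 0.8·800 + 0.2·20 = 644
A3: 0.8·965 + 0.2·315 = 835
A4: 0.8·560 + 0.2·125 = 473
A5: 0.8·930 + 0.2·80 = 760
Highest Hurwicz score = 835 → A3.

A3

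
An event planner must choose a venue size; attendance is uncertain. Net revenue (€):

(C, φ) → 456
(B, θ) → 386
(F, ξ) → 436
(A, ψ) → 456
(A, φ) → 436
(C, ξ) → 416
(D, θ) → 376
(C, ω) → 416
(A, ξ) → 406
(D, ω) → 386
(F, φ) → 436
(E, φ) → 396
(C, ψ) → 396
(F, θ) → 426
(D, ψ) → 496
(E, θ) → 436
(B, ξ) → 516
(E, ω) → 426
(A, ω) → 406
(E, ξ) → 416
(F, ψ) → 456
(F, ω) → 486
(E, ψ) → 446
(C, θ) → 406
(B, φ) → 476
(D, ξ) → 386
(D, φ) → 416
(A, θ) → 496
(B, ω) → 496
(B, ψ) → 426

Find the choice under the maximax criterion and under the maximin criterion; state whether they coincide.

Row maxima: A=496, B=516, C=456, D=496, E=446, F=486
Best best-case = 516 → B.
Row minima: A=406, B=386, C=396, D=376, E=396, F=426
Best worst-case = 426 → F.

maximax → B; maximin → F (disagree)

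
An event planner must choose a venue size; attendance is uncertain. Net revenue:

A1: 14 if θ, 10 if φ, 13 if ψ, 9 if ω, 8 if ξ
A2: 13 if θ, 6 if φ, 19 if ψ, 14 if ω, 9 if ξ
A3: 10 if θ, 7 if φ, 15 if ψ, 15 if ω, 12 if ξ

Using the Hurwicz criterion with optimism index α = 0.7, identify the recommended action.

A1: 0.7·14 + 0.3·8 = 12.2
A2: 0.7·19 + 0.3·6 = 15.1
A3: 0.7·15 + 0.3·7 = 12.6
Highest Hurwicz score = 15.1 → A2.

A2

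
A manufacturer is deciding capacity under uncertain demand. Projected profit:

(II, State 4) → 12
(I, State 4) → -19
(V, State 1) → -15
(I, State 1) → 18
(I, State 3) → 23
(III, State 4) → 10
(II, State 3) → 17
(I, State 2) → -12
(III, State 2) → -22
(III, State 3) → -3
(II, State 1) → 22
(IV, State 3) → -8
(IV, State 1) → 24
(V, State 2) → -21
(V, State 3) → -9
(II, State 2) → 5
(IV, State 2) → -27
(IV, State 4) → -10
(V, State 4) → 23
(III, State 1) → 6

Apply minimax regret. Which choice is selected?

II

Column bests: State 1=24, State 2=5, State 3=23, State 4=23.
I regrets: 6, 17, 0, 42 → max 42
II regrets: 2, 0, 6, 11 → max 11
III regrets: 18, 27, 26, 13 → max 27
IV regrets: 0, 32, 31, 33 → max 33
V regrets: 39, 26, 32, 0 → max 39
Smallest max regret = 11 → II.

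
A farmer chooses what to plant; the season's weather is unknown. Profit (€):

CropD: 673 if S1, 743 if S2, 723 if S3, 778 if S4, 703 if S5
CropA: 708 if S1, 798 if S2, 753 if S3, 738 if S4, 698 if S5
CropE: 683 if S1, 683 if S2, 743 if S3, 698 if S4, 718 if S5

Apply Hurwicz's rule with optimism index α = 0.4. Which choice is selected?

CropA

CropD: 0.4·778 + 0.6·673 = 715
CropA: 0.4·798 + 0.6·698 = 738
CropE: 0.4·743 + 0.6·683 = 707
Highest Hurwicz score = 738 → CropA.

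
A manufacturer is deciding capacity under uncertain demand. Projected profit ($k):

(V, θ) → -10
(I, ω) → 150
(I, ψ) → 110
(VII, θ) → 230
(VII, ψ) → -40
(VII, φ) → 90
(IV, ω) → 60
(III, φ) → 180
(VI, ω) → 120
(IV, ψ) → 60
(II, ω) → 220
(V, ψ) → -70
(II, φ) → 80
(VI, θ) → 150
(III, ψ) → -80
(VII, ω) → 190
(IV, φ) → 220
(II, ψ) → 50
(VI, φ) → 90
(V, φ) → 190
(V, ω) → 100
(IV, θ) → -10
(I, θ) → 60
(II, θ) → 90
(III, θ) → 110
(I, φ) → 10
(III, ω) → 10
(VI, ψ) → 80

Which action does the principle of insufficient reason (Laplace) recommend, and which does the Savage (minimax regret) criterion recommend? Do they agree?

laplace → VII; minimax regret → VI (disagree)

Row averages: I=82.5, II=110, III=55, IV=82.5, V=52.5, VI=110, VII=117.5
Highest average = 117.5 → VII.
Column bests: θ=230, φ=220, ψ=110, ω=220.
I regrets: 170, 210, 0, 70 → max 210
II regrets: 140, 140, 60, 0 → max 140
III regrets: 120, 40, 190, 210 → max 210
IV regrets: 240, 0, 50, 160 → max 240
V regrets: 240, 30, 180, 120 → max 240
VI regrets: 80, 130, 30, 100 → max 130
VII regrets: 0, 130, 150, 30 → max 150
Smallest max regret = 130 → VI.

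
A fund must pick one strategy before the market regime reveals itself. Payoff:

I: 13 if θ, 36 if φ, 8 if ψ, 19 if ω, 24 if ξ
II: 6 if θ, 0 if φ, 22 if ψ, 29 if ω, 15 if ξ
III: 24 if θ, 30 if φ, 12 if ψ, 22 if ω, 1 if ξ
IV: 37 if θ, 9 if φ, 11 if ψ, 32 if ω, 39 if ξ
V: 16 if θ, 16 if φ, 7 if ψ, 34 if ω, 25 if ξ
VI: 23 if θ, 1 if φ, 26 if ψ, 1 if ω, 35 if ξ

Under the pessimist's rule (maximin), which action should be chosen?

IV

Row minima: I=8, II=0, III=1, IV=9, V=7, VI=1
Best worst-case = 9 → IV.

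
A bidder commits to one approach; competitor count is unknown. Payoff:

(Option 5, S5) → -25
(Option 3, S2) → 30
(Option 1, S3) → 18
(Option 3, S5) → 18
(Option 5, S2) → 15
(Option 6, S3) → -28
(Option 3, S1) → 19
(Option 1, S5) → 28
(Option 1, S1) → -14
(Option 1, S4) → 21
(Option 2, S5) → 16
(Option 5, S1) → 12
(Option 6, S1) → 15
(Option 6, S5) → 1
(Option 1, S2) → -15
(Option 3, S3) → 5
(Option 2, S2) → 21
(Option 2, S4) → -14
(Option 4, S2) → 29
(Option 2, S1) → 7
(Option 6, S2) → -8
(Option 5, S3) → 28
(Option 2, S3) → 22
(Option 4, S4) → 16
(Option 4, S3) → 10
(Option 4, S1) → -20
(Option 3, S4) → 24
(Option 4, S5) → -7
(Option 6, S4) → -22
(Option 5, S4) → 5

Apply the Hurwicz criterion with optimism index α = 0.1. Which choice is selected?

Option 3

Option 1: 0.1·28 + 0.9·(-15) = -10.7
Option 2: 0.1·22 + 0.9·(-14) = -10.4
Option 3: 0.1·30 + 0.9·5 = 7.5
Option 4: 0.1·29 + 0.9·(-20) = -15.1
Option 5: 0.1·28 + 0.9·(-25) = -19.7
Option 6: 0.1·15 + 0.9·(-28) = -23.7
Highest Hurwicz score = 7.5 → Option 3.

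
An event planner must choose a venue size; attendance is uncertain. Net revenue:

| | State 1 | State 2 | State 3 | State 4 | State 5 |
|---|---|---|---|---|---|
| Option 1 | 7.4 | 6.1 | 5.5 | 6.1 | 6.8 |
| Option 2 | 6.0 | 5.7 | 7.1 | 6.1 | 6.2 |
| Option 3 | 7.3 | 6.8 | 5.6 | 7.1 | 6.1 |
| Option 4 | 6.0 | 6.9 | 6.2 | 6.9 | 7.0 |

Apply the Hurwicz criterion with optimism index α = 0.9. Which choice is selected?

Option 1

Option 1: 0.9·7.4 + 0.1·5.5 = 7.21
Option 2: 0.9·7.1 + 0.1·5.7 = 6.96
Option 3: 0.9·7.3 + 0.1·5.6 = 7.13
Option 4: 0.9·7.0 + 0.1·6.0 = 6.9
Highest Hurwicz score = 7.21 → Option 1.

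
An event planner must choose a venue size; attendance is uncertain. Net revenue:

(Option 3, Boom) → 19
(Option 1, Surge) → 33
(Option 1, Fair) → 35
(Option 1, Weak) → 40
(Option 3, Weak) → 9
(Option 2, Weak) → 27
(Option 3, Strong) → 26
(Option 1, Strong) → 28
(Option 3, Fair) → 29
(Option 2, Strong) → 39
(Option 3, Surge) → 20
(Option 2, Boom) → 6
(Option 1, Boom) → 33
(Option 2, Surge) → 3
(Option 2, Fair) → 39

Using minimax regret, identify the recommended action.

Option 1

Column bests: Weak=40, Fair=39, Strong=39, Boom=33, Surge=33.
Option 1 regrets: 0, 4, 11, 0, 0 → max 11
Option 2 regrets: 13, 0, 0, 27, 30 → max 30
Option 3 regrets: 31, 10, 13, 14, 13 → max 31
Smallest max regret = 11 → Option 1.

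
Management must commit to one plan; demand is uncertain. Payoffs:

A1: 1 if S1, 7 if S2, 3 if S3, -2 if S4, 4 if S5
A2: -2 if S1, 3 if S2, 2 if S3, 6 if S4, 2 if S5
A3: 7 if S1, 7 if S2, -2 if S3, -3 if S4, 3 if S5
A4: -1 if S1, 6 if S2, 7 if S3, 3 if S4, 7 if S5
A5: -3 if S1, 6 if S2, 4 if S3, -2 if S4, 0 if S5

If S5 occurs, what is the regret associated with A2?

5

Best payoff under S5 is 7.
Regret = 7 − 2 = 5.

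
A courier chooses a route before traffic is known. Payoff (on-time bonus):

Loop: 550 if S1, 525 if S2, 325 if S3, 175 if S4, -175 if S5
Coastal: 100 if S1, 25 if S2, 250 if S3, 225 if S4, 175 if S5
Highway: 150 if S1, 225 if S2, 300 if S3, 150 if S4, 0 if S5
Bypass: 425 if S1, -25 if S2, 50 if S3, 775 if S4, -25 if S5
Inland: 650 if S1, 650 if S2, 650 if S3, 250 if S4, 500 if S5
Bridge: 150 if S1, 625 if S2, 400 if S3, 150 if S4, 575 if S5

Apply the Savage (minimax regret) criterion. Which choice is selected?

Column bests: S1=650, S2=650, S3=650, S4=775, S5=575.
Loop regrets: 100, 125, 325, 600, 750 → max 750
Coastal regrets: 550, 625, 400, 550, 400 → max 625
Highway regrets: 500, 425, 350, 625, 575 → max 625
Bypass regrets: 225, 675, 600, 0, 600 → max 675
Inland regrets: 0, 0, 0, 525, 75 → max 525
Bridge regrets: 500, 25, 250, 625, 0 → max 625
Smallest max regret = 525 → Inland.

Inland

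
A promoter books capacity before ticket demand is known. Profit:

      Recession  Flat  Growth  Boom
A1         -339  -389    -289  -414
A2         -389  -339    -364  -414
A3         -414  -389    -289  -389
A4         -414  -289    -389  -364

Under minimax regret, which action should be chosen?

Column bests: Recession=-339, Flat=-289, Growth=-289, Boom=-364.
A1 regrets: 0, 100, 0, 50 → max 100
A2 regrets: 50, 50, 75, 50 → max 75
A3 regrets: 75, 100, 0, 25 → max 100
A4 regrets: 75, 0, 100, 0 → max 100
Smallest max regret = 75 → A2.

A2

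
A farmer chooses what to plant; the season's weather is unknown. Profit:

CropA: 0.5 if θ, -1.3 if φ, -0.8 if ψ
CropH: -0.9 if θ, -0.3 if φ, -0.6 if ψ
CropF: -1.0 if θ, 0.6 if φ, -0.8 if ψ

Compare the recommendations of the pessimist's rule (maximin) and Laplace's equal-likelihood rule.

maximin → CropH; laplace → CropF (disagree)

Row minima: CropA=-1.3, CropH=-0.9, CropF=-1.0
Best worst-case = -0.9 → CropH.
Row averages: CropA=-8/15, CropH=-0.6, CropF=-0.4
Highest average = -0.4 → CropF.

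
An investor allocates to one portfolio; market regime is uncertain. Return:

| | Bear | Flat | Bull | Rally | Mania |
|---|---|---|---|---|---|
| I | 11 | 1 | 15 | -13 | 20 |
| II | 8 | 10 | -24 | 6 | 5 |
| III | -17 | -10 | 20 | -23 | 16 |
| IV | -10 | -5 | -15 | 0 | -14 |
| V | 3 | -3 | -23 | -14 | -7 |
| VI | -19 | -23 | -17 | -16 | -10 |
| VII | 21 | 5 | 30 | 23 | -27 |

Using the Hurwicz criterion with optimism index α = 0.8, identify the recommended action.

VII

I: 0.8·20 + 0.2·(-13) = 13.4
II: 0.8·10 + 0.2·(-24) = 3.2
III: 0.8·20 + 0.2·(-23) = 11.4
IV: 0.8·0 + 0.2·(-15) = -3
V: 0.8·3 + 0.2·(-23) = -2.2
VI: 0.8·(-10) + 0.2·(-23) = -12.6
VII: 0.8·30 + 0.2·(-27) = 18.6
Highest Hurwicz score = 18.6 → VII.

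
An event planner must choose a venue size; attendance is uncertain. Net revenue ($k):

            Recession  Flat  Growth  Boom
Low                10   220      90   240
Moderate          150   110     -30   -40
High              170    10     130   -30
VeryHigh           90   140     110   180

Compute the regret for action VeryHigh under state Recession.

80

Best payoff under Recession is 170.
Regret = 170 − 90 = 80.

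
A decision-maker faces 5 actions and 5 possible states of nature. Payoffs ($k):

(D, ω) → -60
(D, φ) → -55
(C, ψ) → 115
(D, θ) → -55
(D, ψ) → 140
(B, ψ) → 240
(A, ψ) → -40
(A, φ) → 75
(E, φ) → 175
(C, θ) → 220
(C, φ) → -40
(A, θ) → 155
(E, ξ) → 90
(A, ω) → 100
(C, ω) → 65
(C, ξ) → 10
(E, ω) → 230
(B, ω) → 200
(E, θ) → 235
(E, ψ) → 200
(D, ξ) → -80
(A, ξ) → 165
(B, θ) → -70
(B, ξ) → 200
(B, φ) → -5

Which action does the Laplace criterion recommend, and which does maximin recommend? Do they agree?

Row averages: A=91, B=113, C=74, D=-22, E=186
Highest average = 186 → E.
Row minima: A=-40, B=-70, C=-40, D=-80, E=90
Best worst-case = 90 → E.

laplace → E; maximin → E (agree)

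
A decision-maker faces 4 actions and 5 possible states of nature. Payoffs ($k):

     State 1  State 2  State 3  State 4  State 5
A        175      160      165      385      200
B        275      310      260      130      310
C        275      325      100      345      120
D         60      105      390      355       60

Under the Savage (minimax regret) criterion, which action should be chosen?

A

Column bests: State 1=275, State 2=325, State 3=390, State 4=385, State 5=310.
A regrets: 100, 165, 225, 0, 110 → max 225
B regrets: 0, 15, 130, 255, 0 → max 255
C regrets: 0, 0, 290, 40, 190 → max 290
D regrets: 215, 220, 0, 30, 250 → max 250
Smallest max regret = 225 → A.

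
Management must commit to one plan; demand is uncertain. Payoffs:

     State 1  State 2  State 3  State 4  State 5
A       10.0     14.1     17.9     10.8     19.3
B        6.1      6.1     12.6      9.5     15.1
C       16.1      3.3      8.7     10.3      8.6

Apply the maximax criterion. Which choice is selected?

A

Row maxima: A=19.3, B=15.1, C=16.1
Best best-case = 19.3 → A.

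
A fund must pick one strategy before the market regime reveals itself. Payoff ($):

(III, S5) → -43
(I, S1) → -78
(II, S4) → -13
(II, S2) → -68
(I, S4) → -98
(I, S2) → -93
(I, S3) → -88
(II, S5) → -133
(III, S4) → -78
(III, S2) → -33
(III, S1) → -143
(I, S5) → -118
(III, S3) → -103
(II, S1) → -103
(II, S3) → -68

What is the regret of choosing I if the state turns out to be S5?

75

Best payoff under S5 is -43.
Regret = -43 − (-118) = 75.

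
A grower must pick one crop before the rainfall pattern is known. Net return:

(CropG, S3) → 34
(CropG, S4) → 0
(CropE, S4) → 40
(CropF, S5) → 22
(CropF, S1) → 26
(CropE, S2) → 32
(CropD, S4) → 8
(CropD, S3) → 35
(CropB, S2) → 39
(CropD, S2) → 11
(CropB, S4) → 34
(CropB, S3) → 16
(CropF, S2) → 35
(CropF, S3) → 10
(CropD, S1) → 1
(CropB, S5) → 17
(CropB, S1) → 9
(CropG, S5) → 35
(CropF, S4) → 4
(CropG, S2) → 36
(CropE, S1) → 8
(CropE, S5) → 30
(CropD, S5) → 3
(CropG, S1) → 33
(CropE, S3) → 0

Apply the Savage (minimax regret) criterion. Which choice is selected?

Column bests: S1=33, S2=39, S3=35, S4=40, S5=35.
CropG regrets: 0, 3, 1, 40, 0 → max 40
CropD regrets: 32, 28, 0, 32, 32 → max 32
CropB regrets: 24, 0, 19, 6, 18 → max 24
CropF regrets: 7, 4, 25, 36, 13 → max 36
CropE regrets: 25, 7, 35, 0, 5 → max 35
Smallest max regret = 24 → CropB.

CropB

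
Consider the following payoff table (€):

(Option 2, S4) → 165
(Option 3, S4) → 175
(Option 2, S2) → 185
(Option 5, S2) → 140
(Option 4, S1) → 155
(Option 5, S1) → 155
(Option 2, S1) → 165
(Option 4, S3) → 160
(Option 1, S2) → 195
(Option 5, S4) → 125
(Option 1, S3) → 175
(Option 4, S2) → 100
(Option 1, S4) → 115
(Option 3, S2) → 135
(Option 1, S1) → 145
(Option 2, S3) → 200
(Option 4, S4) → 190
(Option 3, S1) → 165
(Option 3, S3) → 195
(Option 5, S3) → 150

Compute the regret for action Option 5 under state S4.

Best payoff under S4 is 190.
Regret = 190 − 125 = 65.

65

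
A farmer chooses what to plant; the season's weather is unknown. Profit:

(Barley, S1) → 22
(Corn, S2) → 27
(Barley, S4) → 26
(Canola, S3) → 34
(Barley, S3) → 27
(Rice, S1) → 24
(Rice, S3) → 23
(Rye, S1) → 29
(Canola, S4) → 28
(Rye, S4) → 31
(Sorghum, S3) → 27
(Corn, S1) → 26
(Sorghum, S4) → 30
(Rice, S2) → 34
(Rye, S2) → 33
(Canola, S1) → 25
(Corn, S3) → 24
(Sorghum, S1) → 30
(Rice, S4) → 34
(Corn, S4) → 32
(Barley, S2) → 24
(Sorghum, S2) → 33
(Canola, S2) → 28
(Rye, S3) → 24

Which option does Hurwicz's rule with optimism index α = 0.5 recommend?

Sorghum

Rice: 0.5·34 + 0.5·23 = 28.5
Rye: 0.5·33 + 0.5·24 = 28.5
Corn: 0.5·32 + 0.5·24 = 28
Canola: 0.5·34 + 0.5·25 = 29.5
Sorghum: 0.5·33 + 0.5·27 = 30
Barley: 0.5·27 + 0.5·22 = 24.5
Highest Hurwicz score = 30 → Sorghum.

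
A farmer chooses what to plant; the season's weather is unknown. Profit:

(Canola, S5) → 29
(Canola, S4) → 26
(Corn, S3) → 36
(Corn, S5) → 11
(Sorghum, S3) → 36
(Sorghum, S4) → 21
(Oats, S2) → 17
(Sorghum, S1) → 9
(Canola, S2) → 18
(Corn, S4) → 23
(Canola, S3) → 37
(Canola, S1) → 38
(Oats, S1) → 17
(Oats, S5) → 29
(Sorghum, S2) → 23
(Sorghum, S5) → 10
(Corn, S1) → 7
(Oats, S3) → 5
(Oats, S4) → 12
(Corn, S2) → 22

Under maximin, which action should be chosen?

Canola

Row minima: Corn=7, Canola=18, Oats=5, Sorghum=9
Best worst-case = 18 → Canola.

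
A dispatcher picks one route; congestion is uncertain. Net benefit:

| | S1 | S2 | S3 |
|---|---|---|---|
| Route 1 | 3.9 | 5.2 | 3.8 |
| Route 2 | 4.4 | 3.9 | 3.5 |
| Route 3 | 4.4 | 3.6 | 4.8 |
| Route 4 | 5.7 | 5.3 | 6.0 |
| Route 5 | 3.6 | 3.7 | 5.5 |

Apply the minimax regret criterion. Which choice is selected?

Route 4

Column bests: S1=5.7, S2=5.3, S3=6.0.
Route 1 regrets: 1.8, 0.1, 2.2 → max 2.2
Route 2 regrets: 1.3, 1.4, 2.5 → max 2.5
Route 3 regrets: 1.3, 1.7, 1.2 → max 1.7
Route 4 regrets: 0.0, 0.0, 0.0 → max 0.0
Route 5 regrets: 2.1, 1.6, 0.5 → max 2.1
Smallest max regret = 0.0 → Route 4.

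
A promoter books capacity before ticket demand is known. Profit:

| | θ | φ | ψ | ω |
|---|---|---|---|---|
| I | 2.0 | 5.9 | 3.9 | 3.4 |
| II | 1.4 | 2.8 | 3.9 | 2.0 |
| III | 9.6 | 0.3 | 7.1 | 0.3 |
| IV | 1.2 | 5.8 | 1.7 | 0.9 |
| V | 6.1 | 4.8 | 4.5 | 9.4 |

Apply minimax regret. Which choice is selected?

V

Column bests: θ=9.6, φ=5.9, ψ=7.1, ω=9.4.
I regrets: 7.6, 0.0, 3.2, 6.0 → max 7.6
II regrets: 8.2, 3.1, 3.2, 7.4 → max 8.2
III regrets: 0.0, 5.6, 0.0, 9.1 → max 9.1
IV regrets: 8.4, 0.1, 5.4, 8.5 → max 8.5
V regrets: 3.5, 1.1, 2.6, 0.0 → max 3.5
Smallest max regret = 3.5 → V.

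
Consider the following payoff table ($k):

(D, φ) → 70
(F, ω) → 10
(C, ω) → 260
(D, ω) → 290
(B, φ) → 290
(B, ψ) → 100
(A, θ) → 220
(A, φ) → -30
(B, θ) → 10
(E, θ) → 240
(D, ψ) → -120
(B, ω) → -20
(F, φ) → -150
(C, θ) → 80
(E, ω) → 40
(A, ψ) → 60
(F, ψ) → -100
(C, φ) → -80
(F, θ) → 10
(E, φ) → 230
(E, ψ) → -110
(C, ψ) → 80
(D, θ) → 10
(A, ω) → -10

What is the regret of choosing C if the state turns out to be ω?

30

Best payoff under ω is 290.
Regret = 290 − 260 = 30.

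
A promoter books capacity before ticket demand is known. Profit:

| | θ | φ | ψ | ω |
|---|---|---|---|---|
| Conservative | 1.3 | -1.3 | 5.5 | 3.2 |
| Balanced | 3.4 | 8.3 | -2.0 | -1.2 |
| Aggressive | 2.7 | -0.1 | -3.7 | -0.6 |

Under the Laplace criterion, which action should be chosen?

Conservative

Row averages: Conservative=2.175, Balanced=2.125, Aggressive=-0.425
Highest average = 2.175 → Conservative.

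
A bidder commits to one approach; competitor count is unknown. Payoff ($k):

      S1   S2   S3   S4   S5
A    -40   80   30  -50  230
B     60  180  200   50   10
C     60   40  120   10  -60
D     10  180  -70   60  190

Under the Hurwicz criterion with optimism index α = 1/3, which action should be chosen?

B

A: 1/3·230 + 2/3·(-50) = 130/3
B: 1/3·200 + 2/3·10 = 220/3
C: 1/3·120 + 2/3·(-60) = 0
D: 1/3·190 + 2/3·(-70) = 50/3
Highest Hurwicz score = 220/3 → B.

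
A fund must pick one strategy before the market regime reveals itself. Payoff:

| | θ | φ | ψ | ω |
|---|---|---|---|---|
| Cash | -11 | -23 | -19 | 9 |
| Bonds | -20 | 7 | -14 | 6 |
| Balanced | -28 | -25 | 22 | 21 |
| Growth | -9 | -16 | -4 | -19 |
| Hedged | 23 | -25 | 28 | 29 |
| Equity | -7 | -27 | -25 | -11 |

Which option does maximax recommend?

Hedged

Row maxima: Cash=9, Bonds=7, Balanced=22, Growth=-4, Hedged=29, Equity=-7
Best best-case = 29 → Hedged.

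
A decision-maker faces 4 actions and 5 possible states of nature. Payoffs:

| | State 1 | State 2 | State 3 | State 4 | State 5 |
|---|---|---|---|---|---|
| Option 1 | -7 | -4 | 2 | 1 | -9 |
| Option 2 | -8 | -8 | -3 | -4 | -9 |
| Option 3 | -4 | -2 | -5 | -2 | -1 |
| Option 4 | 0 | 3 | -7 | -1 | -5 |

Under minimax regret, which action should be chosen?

Column bests: State 1=0, State 2=3, State 3=2, State 4=1, State 5=-1.
Option 1 regrets: 7, 7, 0, 0, 8 → max 8
Option 2 regrets: 8, 11, 5, 5, 8 → max 11
Option 3 regrets: 4, 5, 7, 3, 0 → max 7
Option 4 regrets: 0, 0, 9, 2, 4 → max 9
Smallest max regret = 7 → Option 3.

Option 3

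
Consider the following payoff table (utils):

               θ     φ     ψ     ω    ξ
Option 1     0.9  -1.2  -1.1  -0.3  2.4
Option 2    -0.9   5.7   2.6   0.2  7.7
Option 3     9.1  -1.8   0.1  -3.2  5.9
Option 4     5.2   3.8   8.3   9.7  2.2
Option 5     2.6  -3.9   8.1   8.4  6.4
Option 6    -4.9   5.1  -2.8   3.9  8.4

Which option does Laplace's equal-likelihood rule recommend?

Option 4

Row averages: Option 1=0.14, Option 2=3.06, Option 3=2.02, Option 4=5.84, Option 5=4.32, Option 6=1.94
Highest average = 5.84 → Option 4.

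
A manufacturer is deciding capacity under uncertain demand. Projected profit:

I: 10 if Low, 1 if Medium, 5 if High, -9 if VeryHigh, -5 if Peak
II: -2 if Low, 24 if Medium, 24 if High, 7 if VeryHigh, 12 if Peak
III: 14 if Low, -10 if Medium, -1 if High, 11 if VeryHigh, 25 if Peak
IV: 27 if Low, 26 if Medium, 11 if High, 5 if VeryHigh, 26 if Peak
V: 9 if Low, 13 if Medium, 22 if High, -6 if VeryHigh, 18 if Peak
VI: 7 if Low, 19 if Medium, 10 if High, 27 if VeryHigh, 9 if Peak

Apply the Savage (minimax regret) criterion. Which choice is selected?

Column bests: Low=27, Medium=26, High=24, VeryHigh=27, Peak=26.
I regrets: 17, 25, 19, 36, 31 → max 36
II regrets: 29, 2, 0, 20, 14 → max 29
III regrets: 13, 36, 25, 16, 1 → max 36
IV regrets: 0, 0, 13, 22, 0 → max 22
V regrets: 18, 13, 2, 33, 8 → max 33
VI regrets: 20, 7, 14, 0, 17 → max 20
Smallest max regret = 20 → VI.

VI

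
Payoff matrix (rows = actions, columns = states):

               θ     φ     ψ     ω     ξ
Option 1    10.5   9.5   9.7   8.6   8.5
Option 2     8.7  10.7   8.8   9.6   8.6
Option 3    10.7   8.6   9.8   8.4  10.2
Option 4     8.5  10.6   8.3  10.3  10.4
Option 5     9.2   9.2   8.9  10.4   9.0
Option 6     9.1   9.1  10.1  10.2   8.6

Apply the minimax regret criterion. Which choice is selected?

Column bests: θ=10.7, φ=10.7, ψ=10.1, ω=10.4, ξ=10.4.
Option 1 regrets: 0.2, 1.2, 0.4, 1.8, 1.9 → max 1.9
Option 2 regrets: 2.0, 0.0, 1.3, 0.8, 1.8 → max 2.0
Option 3 regrets: 0.0, 2.1, 0.3, 2.0, 0.2 → max 2.1
Option 4 regrets: 2.2, 0.1, 1.8, 0.1, 0.0 → max 2.2
Option 5 regrets: 1.5, 1.5, 1.2, 0.0, 1.4 → max 1.5
Option 6 regrets: 1.6, 1.6, 0.0, 0.2, 1.8 → max 1.8
Smallest max regret = 1.5 → Option 5.

Option 5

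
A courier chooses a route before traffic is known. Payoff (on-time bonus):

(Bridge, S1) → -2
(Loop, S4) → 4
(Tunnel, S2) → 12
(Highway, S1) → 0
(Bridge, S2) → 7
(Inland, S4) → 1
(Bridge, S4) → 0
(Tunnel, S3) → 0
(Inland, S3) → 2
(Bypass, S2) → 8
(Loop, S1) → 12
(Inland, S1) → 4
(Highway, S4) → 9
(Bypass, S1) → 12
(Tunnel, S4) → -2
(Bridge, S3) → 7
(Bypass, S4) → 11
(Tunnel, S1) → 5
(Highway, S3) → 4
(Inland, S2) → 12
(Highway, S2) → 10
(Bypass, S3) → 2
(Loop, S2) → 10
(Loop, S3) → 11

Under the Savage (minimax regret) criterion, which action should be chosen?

Column bests: S1=12, S2=12, S3=11, S4=11.
Tunnel regrets: 7, 0, 11, 13 → max 13
Highway regrets: 12, 2, 7, 2 → max 12
Loop regrets: 0, 2, 0, 7 → max 7
Bypass regrets: 0, 4, 9, 0 → max 9
Bridge regrets: 14, 5, 4, 11 → max 14
Inland regrets: 8, 0, 9, 10 → max 10
Smallest max regret = 7 → Loop.

Loop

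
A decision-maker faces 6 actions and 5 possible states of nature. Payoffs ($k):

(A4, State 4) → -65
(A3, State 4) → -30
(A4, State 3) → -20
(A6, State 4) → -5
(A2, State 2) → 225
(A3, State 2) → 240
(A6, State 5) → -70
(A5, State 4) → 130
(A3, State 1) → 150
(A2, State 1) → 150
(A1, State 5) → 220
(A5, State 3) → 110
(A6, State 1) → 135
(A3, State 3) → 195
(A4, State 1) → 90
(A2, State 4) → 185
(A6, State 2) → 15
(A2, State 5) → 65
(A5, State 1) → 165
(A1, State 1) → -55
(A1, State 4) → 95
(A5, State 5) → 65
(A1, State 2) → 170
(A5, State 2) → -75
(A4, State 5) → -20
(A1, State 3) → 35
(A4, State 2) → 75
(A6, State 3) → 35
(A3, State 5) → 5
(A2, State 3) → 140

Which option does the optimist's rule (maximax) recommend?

Row maxima: A1=220, A2=225, A3=240, A4=90, A5=165, A6=135
Best best-case = 240 → A3.

A3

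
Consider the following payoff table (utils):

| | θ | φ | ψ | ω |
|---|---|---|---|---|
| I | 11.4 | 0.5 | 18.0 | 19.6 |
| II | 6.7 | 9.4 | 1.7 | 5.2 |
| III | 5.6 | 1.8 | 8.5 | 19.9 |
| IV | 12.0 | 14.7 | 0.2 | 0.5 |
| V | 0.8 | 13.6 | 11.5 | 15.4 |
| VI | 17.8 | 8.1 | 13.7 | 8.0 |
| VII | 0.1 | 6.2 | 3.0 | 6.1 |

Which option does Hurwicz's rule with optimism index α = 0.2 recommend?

I: 0.2·19.6 + 0.8·0.5 = 4.32
II: 0.2·9.4 + 0.8·1.7 = 3.24
III: 0.2·19.9 + 0.8·1.8 = 5.42
IV: 0.2·14.7 + 0.8·0.2 = 3.1
V: 0.2·15.4 + 0.8·0.8 = 3.72
VI: 0.2·17.8 + 0.8·8.0 = 9.96
VII: 0.2·6.2 + 0.8·0.1 = 1.32
Highest Hurwicz score = 9.96 → VI.

VI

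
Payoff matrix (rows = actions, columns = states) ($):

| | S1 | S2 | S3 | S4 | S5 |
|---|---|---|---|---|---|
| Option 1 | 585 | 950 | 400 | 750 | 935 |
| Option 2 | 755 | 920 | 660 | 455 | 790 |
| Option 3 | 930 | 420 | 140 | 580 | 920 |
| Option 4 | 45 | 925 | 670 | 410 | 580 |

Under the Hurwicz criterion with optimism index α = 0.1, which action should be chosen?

Option 2

Option 1: 0.1·950 + 0.9·400 = 455
Option 2: 0.1·920 + 0.9·455 = 501.5
Option 3: 0.1·930 + 0.9·140 = 219
Option 4: 0.1·925 + 0.9·45 = 133
Highest Hurwicz score = 501.5 → Option 2.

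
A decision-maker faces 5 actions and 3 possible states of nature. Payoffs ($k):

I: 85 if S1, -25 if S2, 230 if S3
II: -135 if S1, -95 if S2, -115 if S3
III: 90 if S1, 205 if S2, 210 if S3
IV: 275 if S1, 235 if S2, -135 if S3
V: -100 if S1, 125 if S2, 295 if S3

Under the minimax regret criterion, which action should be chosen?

III

Column bests: S1=275, S2=235, S3=295.
I regrets: 190, 260, 65 → max 260
II regrets: 410, 330, 410 → max 410
III regrets: 185, 30, 85 → max 185
IV regrets: 0, 0, 430 → max 430
V regrets: 375, 110, 0 → max 375
Smallest max regret = 185 → III.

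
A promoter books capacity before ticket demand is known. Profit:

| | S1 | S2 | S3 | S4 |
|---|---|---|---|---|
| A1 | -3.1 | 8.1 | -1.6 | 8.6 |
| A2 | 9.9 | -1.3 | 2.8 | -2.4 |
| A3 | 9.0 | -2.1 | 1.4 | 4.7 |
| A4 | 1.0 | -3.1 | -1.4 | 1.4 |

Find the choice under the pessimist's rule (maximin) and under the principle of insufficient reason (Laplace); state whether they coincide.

maximin → A3; laplace → A3 (agree)

Row minima: A1=-3.1, A2=-2.4, A3=-2.1, A4=-3.1
Best worst-case = -2.1 → A3.
Row averages: A1=3, A2=2.25, A3=3.25, A4=-0.525
Highest average = 3.25 → A3.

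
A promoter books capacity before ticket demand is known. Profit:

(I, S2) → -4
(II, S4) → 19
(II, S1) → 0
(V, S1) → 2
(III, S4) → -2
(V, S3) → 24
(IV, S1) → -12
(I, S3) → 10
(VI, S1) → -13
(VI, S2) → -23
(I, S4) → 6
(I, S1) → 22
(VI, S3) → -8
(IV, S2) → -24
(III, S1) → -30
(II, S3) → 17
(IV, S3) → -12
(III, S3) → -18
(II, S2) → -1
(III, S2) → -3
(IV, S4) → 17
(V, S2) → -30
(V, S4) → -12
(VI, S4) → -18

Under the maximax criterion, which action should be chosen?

V

Row maxima: I=22, II=19, III=-2, IV=17, V=24, VI=-8
Best best-case = 24 → V.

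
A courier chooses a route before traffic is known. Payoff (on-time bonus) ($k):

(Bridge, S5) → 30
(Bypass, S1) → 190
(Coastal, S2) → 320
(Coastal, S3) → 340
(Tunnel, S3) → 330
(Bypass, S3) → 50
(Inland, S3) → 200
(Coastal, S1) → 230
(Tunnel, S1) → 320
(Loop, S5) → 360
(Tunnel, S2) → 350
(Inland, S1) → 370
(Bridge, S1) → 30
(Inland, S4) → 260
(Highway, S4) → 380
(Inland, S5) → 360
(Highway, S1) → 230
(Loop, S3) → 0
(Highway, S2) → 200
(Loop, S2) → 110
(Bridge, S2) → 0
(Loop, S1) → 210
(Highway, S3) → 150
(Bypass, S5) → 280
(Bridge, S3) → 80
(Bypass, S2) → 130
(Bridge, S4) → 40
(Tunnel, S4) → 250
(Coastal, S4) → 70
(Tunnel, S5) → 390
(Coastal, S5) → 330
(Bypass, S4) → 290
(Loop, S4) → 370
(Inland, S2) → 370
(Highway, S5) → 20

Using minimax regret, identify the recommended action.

Tunnel

Column bests: S1=370, S2=370, S3=340, S4=380, S5=390.
Coastal regrets: 140, 50, 0, 310, 60 → max 310
Tunnel regrets: 50, 20, 10, 130, 0 → max 130
Highway regrets: 140, 170, 190, 0, 370 → max 370
Inland regrets: 0, 0, 140, 120, 30 → max 140
Bypass regrets: 180, 240, 290, 90, 110 → max 290
Bridge regrets: 340, 370, 260, 340, 360 → max 370
Loop regrets: 160, 260, 340, 10, 30 → max 340
Smallest max regret = 130 → Tunnel.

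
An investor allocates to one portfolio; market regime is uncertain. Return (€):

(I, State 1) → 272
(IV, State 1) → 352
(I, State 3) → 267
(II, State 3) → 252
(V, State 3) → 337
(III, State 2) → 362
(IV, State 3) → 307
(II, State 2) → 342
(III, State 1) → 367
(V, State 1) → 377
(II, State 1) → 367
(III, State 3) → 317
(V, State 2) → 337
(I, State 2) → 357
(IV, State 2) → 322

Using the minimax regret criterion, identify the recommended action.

Column bests: State 1=377, State 2=362, State 3=337.
I regrets: 105, 5, 70 → max 105
II regrets: 10, 20, 85 → max 85
III regrets: 10, 0, 20 → max 20
IV regrets: 25, 40, 30 → max 40
V regrets: 0, 25, 0 → max 25
Smallest max regret = 20 → III.

III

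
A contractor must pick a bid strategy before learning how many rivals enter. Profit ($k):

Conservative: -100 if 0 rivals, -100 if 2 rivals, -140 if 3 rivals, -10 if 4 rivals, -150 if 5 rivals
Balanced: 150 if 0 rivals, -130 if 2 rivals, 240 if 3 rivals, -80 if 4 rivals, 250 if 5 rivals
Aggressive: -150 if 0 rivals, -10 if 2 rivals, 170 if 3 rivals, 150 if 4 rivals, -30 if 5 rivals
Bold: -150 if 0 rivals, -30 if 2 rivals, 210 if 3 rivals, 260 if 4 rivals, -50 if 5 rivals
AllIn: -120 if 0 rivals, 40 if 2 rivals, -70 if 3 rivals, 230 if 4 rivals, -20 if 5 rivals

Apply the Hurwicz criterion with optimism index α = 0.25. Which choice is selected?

AllIn

Conservative: 0.25·(-10) + 0.75·(-150) = -115
Balanced: 0.25·250 + 0.75·(-130) = -35
Aggressive: 0.25·170 + 0.75·(-150) = -70
Bold: 0.25·260 + 0.75·(-150) = -47.5
AllIn: 0.25·230 + 0.75·(-120) = -32.5
Highest Hurwicz score = -32.5 → AllIn.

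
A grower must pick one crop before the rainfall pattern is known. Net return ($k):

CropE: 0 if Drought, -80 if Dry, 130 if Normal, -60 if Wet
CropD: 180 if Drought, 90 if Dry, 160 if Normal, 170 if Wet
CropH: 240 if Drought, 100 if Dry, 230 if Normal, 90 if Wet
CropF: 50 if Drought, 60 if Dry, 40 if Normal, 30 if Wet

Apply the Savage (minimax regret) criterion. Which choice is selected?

CropD

Column bests: Drought=240, Dry=100, Normal=230, Wet=170.
CropE regrets: 240, 180, 100, 230 → max 240
CropD regrets: 60, 10, 70, 0 → max 70
CropH regrets: 0, 0, 0, 80 → max 80
CropF regrets: 190, 40, 190, 140 → max 190
Smallest max regret = 70 → CropD.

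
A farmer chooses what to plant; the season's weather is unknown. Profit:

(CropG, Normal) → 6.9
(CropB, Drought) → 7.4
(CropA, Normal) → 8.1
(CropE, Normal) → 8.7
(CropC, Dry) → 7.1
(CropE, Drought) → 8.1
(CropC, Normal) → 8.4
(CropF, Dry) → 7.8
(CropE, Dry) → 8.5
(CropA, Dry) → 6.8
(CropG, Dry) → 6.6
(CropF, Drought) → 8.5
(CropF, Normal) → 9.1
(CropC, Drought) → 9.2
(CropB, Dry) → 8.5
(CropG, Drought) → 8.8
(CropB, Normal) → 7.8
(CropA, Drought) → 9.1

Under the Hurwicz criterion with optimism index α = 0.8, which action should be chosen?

CropF

CropG: 0.8·8.8 + 0.2·6.6 = 8.36
CropC: 0.8·9.2 + 0.2·7.1 = 8.78
CropE: 0.8·8.7 + 0.2·8.1 = 8.58
CropB: 0.8·8.5 + 0.2·7.4 = 8.28
CropF: 0.8·9.1 + 0.2·7.8 = 8.84
CropA: 0.8·9.1 + 0.2·6.8 = 8.64
Highest Hurwicz score = 8.84 → CropF.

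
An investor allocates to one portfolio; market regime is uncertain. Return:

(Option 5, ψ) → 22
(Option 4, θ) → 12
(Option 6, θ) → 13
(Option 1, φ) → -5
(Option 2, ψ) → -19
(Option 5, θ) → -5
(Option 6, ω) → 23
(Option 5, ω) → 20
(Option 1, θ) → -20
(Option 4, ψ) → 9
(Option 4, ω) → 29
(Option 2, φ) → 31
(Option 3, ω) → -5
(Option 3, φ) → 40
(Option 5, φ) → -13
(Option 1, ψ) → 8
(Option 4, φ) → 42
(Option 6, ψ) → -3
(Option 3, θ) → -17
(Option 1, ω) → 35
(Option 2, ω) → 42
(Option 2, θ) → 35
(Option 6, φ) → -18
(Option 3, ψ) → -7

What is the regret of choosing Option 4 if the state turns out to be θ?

23

Best payoff under θ is 35.
Regret = 35 − 12 = 23.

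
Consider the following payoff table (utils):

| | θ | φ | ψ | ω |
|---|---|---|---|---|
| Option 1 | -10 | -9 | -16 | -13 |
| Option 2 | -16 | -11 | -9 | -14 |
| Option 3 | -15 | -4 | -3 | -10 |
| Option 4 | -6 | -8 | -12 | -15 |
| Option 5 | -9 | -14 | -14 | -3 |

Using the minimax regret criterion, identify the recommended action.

Option 3

Column bests: θ=-6, φ=-4, ψ=-3, ω=-3.
Option 1 regrets: 4, 5, 13, 10 → max 13
Option 2 regrets: 10, 7, 6, 11 → max 11
Option 3 regrets: 9, 0, 0, 7 → max 9
Option 4 regrets: 0, 4, 9, 12 → max 12
Option 5 regrets: 3, 10, 11, 0 → max 11
Smallest max regret = 9 → Option 3.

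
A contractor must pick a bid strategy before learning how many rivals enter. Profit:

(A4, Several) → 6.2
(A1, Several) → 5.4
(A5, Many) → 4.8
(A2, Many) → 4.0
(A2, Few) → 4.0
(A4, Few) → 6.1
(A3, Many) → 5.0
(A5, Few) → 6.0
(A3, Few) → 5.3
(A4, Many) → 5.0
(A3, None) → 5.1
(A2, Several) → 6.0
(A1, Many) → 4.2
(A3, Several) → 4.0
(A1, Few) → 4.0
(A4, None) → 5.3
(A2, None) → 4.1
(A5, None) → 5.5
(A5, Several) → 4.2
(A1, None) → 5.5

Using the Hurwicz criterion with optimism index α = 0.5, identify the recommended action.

A1: 0.5·5.5 + 0.5·4.0 = 4.75
A2: 0.5·6.0 + 0.5·4.0 = 5
A3: 0.5·5.3 + 0.5·4.0 = 4.65
A4: 0.5·6.2 + 0.5·5.0 = 5.6
A5: 0.5·6.0 + 0.5·4.2 = 5.1
Highest Hurwicz score = 5.6 → A4.

A4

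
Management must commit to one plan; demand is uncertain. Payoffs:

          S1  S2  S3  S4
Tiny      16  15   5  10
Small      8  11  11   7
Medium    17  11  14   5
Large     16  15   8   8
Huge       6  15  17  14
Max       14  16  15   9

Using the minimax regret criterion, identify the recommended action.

Column bests: S1=17, S2=16, S3=17, S4=14.
Tiny regrets: 1, 1, 12, 4 → max 12
Small regrets: 9, 5, 6, 7 → max 9
Medium regrets: 0, 5, 3, 9 → max 9
Large regrets: 1, 1, 9, 6 → max 9
Huge regrets: 11, 1, 0, 0 → max 11
Max regrets: 3, 0, 2, 5 → max 5
Smallest max regret = 5 → Max.

Max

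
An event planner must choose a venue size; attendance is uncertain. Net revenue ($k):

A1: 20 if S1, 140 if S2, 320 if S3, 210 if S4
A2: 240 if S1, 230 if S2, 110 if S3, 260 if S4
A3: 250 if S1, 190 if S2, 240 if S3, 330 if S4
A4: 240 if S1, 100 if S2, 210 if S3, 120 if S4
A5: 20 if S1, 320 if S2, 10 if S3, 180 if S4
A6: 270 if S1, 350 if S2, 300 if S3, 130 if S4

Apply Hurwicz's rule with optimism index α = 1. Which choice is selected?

A6

A1: 1·320 + 0·20 = 320
A2: 1·260 + 0·110 = 260
A3: 1·330 + 0·190 = 330
A4: 1·240 + 0·100 = 240
A5: 1·320 + 0·10 = 320
A6: 1·350 + 0·130 = 350
Highest Hurwicz score = 350 → A6.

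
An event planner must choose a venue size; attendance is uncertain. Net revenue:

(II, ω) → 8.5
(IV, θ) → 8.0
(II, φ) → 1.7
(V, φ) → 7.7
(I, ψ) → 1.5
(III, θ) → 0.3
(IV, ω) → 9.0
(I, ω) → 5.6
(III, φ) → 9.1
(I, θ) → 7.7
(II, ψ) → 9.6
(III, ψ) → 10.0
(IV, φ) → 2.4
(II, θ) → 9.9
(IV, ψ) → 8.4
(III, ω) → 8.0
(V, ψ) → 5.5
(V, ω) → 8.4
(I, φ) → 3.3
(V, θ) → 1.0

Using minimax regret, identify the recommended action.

IV

Column bests: θ=9.9, φ=9.1, ψ=10.0, ω=9.0.
I regrets: 2.2, 5.8, 8.5, 3.4 → max 8.5
II regrets: 0.0, 7.4, 0.4, 0.5 → max 7.4
III regrets: 9.6, 0.0, 0.0, 1.0 → max 9.6
IV regrets: 1.9, 6.7, 1.6, 0.0 → max 6.7
V regrets: 8.9, 1.4, 4.5, 0.6 → max 8.9
Smallest max regret = 6.7 → IV.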